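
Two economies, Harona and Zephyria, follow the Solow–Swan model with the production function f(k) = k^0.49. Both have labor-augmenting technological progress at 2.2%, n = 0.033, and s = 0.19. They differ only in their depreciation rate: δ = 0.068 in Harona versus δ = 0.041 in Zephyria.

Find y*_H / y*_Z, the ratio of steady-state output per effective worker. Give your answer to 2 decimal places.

y*_H / y*_Z ≈ 0.79

Steady-state y* = [s/(n + g + δ)]^(α/(1−α)), so the ratio is [ (s_H/(n + g + δ)_H) / (s_Z/(n + g + δ)_Z) ]^0.9608.
s_H/(n + g + δ)_H = 0.19/0.123 = 1.5447; s_Z/(n + g + δ)_Z = 0.19/0.096 = 1.9792.
Ratio = (1.5447/1.9792)^0.9608 = 0.7805^0.9608 ≈ 0.7881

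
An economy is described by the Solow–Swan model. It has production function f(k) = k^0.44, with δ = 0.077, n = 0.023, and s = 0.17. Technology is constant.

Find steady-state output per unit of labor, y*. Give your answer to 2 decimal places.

y* ≈ 1.52

Steady state requires s·f(k) = (n + δ)·k, i.e. s·k^α = (n + δ)·k.
Rearranging, k^(1−α) = s / (n + δ).
k^0.56 = 0.17 / (0.023 + 0.077) = 0.17 / 0.100 = 1.7000
k* = 1.7000^(1/0.56) ≈ 2.5794
y* = (k*)^α = 2.5794^0.44 ≈ 1.5173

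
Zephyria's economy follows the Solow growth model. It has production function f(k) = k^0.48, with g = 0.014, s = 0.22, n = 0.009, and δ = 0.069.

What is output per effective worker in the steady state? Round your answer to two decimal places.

y* ≈ 2.24

In steady state, investment equals break-even investment: s·k^α = (n + g + δ)·k.
Dividing both sides by k: k^(1−α) = s / (n + g + δ).
k^0.52 = 0.22 / (0.009 + 0.014 + 0.069) = 0.22 / 0.092 = 2.3913
k* = 2.3913^(1/0.52) ≈ 5.3474
y* = (k*)^α = 5.3474^0.48 ≈ 2.2362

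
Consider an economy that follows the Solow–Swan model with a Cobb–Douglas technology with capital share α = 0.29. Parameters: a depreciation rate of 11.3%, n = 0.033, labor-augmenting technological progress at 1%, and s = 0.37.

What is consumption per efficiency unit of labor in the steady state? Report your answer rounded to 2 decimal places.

c* = 0.90

In steady state, investment equals break-even investment: s·k^α = (n + g + δ)·k.
Dividing both sides by k: k^(1−α) = s / (n + g + δ).
k^0.71 = 0.37 / (0.033 + 0.010 + 0.113) = 0.37 / 0.156 = 2.3718
k* = 2.3718^(1/0.71) ≈ 3.3750
y* = (k*)^α = 3.3750^0.29 ≈ 1.4230
c* = (1 − s)·y* = (1 − 0.37) × 1.4230 ≈ 0.8965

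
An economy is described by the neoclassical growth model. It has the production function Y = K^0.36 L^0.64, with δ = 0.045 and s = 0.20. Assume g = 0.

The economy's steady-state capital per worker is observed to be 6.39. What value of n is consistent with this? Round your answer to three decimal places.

Steady state requires s·f(k) = (n + δ)·k, i.e. s·k^α = (n + δ)·k.
So s / (n + δ) = (k*)^(1−α) = 6.39^0.64 = 3.2773.
Therefore n + δ = s / 3.2773 = 0.20 / 3.2773 = 0.0610, so n = 0.0610 − 0.045 = 0.0160.

n ≈ 0.016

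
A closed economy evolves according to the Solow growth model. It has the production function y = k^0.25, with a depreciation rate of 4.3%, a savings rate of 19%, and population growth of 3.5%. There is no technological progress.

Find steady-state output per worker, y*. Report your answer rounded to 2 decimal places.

y* ≈ 1.35

At the steady state, Δk = 0, so s·k^α = (n + δ)·k.
Dividing both sides by k: k^(1−α) = s / (n + δ).
k^0.75 = 0.19 / (0.035 + 0.043) = 0.19 / 0.078 = 2.4359
k* = 2.4359^(1/0.75) ≈ 3.2775
y* = (k*)^α = 3.2775^0.25 ≈ 1.3455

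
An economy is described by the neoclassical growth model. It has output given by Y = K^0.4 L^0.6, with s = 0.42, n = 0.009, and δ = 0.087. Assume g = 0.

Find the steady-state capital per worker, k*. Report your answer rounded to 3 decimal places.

k* ≈ 11.703

In steady state, investment equals break-even investment: s·k^α = (n + δ)·k.
Dividing both sides by k: k^(1−α) = s / (n + δ).
k^0.6 = 0.42 / (0.009 + 0.087) = 0.42 / 0.096 = 4.3750
k* = 4.3750^(1/0.6) ≈ 11.7030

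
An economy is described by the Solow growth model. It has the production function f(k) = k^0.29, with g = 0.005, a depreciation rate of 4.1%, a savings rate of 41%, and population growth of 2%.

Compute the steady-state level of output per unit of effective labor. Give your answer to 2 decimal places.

y* = 2.11

Steady state requires s·f(k) = (n + g + δ)·k, i.e. s·k^α = (n + g + δ)·k.
Rearranging, k^(1−α) = s / (n + g + δ).
k^0.71 = 0.41 / (0.020 + 0.005 + 0.041) = 0.41 / 0.066 = 6.2121
k* = 6.2121^(1/0.71) ≈ 13.0990
y* = (k*)^α = 13.0990^0.29 ≈ 2.1086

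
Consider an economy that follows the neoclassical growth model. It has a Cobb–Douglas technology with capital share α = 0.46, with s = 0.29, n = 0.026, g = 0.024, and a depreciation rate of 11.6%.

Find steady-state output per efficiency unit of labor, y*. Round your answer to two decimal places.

In steady state, investment equals break-even investment: s·k^α = (n + g + δ)·k.
Dividing both sides by k: k^(1−α) = s / (n + g + δ).
k^0.54 = 0.29 / (0.026 + 0.024 + 0.116) = 0.29 / 0.166 = 1.7470
k* = 1.7470^(1/0.54) ≈ 2.8099
y* = (k*)^α = 2.8099^0.46 ≈ 1.6084

y* ≈ 1.61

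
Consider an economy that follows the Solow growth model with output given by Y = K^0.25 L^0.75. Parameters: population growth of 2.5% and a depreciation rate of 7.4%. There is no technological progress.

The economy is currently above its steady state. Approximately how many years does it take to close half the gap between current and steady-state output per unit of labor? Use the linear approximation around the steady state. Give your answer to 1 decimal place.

about 9.3 years

Near the steady state the convergence rate is λ = (1 − α)(n + δ).
λ = (1 − 0.25) × 0.099 = 0.75 × 0.099 = 0.07425
Half-life = ln 2 / λ = 0.6931 / 0.07425 ≈ 9.33 years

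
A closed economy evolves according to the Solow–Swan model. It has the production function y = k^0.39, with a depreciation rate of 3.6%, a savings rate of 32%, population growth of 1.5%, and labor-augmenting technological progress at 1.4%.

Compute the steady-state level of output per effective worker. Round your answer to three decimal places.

y* ≈ 2.771

Steady state requires s·f(k) = (n + g + δ)·k, i.e. s·k^α = (n + g + δ)·k.
Dividing both sides by k: k^(1−α) = s / (n + g + δ).
k^0.61 = 0.32 / (0.015 + 0.014 + 0.036) = 0.32 / 0.065 = 4.9231
k* = 4.9231^(1/0.61) ≈ 13.6401
y* = (k*)^α = 13.6401^0.39 ≈ 2.7706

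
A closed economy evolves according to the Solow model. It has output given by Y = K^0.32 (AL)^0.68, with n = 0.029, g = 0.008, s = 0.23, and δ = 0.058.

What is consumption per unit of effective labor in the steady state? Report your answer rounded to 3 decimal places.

c* ≈ 1.167

Steady state requires s·f(k) = (n + g + δ)·k, i.e. s·k^α = (n + g + δ)·k.
Rearranging, k^(1−α) = s / (n + g + δ).
k^0.68 = 0.23 / (0.029 + 0.008 + 0.058) = 0.23 / 0.095 = 2.4211
k* = 2.4211^(1/0.68) ≈ 3.6705
y* = (k*)^α = 3.6705^0.32 ≈ 1.5160
c* = (1 − s)·y* = (1 − 0.23) × 1.5160 ≈ 1.1673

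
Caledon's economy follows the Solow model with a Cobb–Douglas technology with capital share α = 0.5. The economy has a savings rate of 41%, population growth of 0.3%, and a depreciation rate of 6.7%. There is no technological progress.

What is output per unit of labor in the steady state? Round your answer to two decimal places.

Steady state requires s·f(k) = (n + δ)·k, i.e. s·k^α = (n + δ)·k.
Rearranging, k^(1−α) = s / (n + δ).
k^0.5 = 0.41 / (0.003 + 0.067) = 0.41 / 0.070 = 5.8571
k* = 5.8571^(1/0.5) ≈ 34.3056
y* = (k*)^α = 34.3056^0.5 ≈ 5.8571

y* ≈ 5.86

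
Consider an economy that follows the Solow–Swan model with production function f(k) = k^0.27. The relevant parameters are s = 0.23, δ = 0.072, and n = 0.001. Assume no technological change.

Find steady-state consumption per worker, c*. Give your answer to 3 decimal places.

c* ≈ 1.177

At the steady state, Δk = 0, so s·k^α = (n + δ)·k.
Rearranging, k^(1−α) = s / (n + δ).
k^0.73 = 0.23 / (0.001 + 0.072) = 0.23 / 0.073 = 3.1507
k* = 3.1507^(1/0.73) ≈ 4.8167
y* = (k*)^α = 4.8167^0.27 ≈ 1.5288
c* = (1 − s)·y* = (1 − 0.23) × 1.5288 ≈ 1.1772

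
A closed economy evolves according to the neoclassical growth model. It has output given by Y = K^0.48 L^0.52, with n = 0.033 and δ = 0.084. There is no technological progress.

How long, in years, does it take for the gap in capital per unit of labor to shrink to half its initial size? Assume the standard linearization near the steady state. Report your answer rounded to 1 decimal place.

Near the steady state the convergence rate is λ = (1 − α)(n + δ).
λ = (1 − 0.48) × 0.117 = 0.52 × 0.117 = 0.06084
Half-life = ln 2 / λ = 0.6931 / 0.06084 ≈ 11.39 years

t_½ ≈ 11.4 years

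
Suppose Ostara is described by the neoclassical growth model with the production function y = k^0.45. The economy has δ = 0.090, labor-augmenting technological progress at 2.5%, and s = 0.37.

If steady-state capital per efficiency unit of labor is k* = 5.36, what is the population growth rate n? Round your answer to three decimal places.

In steady state, investment equals break-even investment: s·k^α = (n + g + δ)·k.
So s / (n + g + δ) = (k*)^(1−α) = 5.36^0.55 = 2.5179.
Therefore n + g + δ = s / 2.5179 = 0.37 / 2.5179 = 0.1469, so n = 0.1469 − 0.115 = 0.0319.

n ≈ 0.032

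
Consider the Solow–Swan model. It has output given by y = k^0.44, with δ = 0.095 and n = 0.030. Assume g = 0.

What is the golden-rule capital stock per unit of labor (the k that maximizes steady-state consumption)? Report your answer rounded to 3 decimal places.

k_gold ≈ 9.462

The golden rule sets f'(k) = n + δ, i.e. α·k^(α−1) = n + δ.
So k^(1−α) = α / (n + δ) = 0.44 / 0.125 = 3.5200.
k_gold = 3.5200^(1/0.56) ≈ 9.4617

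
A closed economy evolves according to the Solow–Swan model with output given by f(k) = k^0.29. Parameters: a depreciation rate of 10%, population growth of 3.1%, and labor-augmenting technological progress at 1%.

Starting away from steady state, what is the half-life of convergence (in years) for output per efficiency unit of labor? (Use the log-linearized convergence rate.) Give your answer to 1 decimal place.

Near the steady state the convergence rate is λ = (1 − α)(n + g + δ).
λ = (1 − 0.29) × 0.141 = 0.71 × 0.141 = 0.10011
Half-life = ln 2 / λ = 0.6931 / 0.10011 ≈ 6.92 years

t_½ ≈ 6.9 years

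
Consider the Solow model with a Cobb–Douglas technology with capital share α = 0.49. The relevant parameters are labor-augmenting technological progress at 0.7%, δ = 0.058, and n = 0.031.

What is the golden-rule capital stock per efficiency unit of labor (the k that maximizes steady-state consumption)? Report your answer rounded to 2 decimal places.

k_gold ≈ 24.44

The golden rule sets f'(k) = n + g + δ, i.e. α·k^(α−1) = n + g + δ.
So k^(1−α) = α / (n + g + δ) = 0.49 / 0.096 = 5.1042.
k_gold = 5.1042^(1/0.51) ≈ 24.4396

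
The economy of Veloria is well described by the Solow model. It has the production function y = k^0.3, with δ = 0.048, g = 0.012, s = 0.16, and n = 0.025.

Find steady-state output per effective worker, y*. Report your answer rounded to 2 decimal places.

At the steady state, Δk = 0, so s·k^α = (n + g + δ)·k.
Rearranging, k^(1−α) = s / (n + g + δ).
k^0.7 = 0.16 / (0.025 + 0.012 + 0.048) = 0.16 / 0.085 = 1.8824
k* = 1.8824^(1/0.7) ≈ 2.4686
y* = (k*)^α = 2.4686^0.3 ≈ 1.3114

y* ≈ 1.31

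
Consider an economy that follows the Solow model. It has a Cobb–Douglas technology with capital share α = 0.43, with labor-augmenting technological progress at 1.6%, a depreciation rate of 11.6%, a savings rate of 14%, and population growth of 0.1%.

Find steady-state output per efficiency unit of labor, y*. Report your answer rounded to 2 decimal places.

y* = 1.04

Steady state requires s·f(k) = (n + g + δ)·k, i.e. s·k^α = (n + g + δ)·k.
Rearranging, k^(1−α) = s / (n + g + δ).
k^0.57 = 0.14 / (0.001 + 0.016 + 0.116) = 0.14 / 0.133 = 1.0526
k* = 1.0526^(1/0.57) ≈ 1.0941
y* = (k*)^α = 1.0941^0.43 ≈ 1.0394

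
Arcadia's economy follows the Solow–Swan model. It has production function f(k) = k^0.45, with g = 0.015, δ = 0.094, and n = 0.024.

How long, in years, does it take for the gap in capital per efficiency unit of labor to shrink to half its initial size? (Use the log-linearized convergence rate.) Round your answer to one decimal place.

Near the steady state the convergence rate is λ = (1 − α)(n + g + δ).
λ = (1 − 0.45) × 0.133 = 0.55 × 0.133 = 0.07315
Half-life = ln 2 / λ = 0.6931 / 0.07315 ≈ 9.48 years

t_½ ≈ 9.5 years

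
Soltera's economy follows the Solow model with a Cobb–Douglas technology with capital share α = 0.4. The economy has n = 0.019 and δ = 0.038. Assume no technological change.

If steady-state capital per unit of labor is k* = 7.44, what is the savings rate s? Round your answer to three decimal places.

In steady state, investment equals break-even investment: s·k^α = (n + δ)·k.
So s / (n + δ) = (k*)^(1−α) = 7.44^0.6 = 3.3338.
Therefore s = 3.3338 × (n + δ) = 3.3338 × 0.057 = 0.1900.

s ≈ 0.190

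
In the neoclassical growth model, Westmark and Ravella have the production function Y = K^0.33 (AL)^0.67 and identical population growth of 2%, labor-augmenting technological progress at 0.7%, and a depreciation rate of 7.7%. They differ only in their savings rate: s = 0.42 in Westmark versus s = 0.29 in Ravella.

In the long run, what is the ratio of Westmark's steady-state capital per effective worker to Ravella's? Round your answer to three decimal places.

Steady-state k* = [s/(n + g + δ)]^(1/(1−α)), so the ratio is [ (s_W/(n + g + δ)_W) / (s_R/(n + g + δ)_R) ]^1.4925.
s_W/(n + g + δ)_W = 0.42/0.104 = 4.0385; s_R/(n + g + δ)_R = 0.29/0.104 = 2.7885.
Ratio = (4.0385/2.7885)^1.4925 = 1.4483^1.4925 ≈ 1.7381

ratio ≈ 1.738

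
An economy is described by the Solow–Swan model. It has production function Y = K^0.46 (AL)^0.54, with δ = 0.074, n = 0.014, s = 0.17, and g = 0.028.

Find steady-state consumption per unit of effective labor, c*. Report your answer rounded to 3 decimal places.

At the steady state, Δk = 0, so s·k^α = (n + g + δ)·k.
Dividing both sides by k: k^(1−α) = s / (n + g + δ).
k^0.54 = 0.17 / (0.014 + 0.028 + 0.074) = 0.17 / 0.116 = 1.4655
k* = 1.4655^(1/0.54) ≈ 2.0295
y* = (k*)^α = 2.0295^0.46 ≈ 1.3848
c* = (1 − s)·y* = (1 − 0.17) × 1.3848 ≈ 1.1494

c* = 1.149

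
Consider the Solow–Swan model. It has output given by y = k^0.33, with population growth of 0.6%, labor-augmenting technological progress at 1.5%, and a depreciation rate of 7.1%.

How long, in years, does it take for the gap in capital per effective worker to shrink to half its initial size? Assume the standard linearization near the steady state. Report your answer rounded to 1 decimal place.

Near the steady state the convergence rate is λ = (1 − α)(n + g + δ).
λ = (1 − 0.33) × 0.092 = 0.67 × 0.092 = 0.06164
Half-life = ln 2 / λ = 0.6931 / 0.06164 ≈ 11.24 years

about 11.2 years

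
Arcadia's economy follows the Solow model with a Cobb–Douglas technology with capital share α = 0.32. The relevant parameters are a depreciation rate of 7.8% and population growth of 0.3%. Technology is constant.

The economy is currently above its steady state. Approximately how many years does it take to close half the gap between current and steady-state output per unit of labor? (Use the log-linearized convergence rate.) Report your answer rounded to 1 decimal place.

about 12.6 years

Near the steady state the convergence rate is λ = (1 − α)(n + δ).
λ = (1 − 0.32) × 0.081 = 0.68 × 0.081 = 0.05508
Half-life = ln 2 / λ = 0.6931 / 0.05508 ≈ 12.58 years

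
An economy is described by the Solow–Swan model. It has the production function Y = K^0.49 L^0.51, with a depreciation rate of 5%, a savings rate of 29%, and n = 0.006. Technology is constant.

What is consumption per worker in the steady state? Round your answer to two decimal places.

Steady state requires s·f(k) = (n + δ)·k, i.e. s·k^α = (n + δ)·k.
Rearranging, k^(1−α) = s / (n + δ).
k^0.51 = 0.29 / (0.006 + 0.050) = 0.29 / 0.056 = 5.1786
k* = 5.1786^(1/0.51) ≈ 25.1430
y* = (k*)^α = 25.1430^0.49 ≈ 4.8552
c* = (1 − s)·y* = (1 − 0.29) × 4.8552 ≈ 3.4472

c* ≈ 3.45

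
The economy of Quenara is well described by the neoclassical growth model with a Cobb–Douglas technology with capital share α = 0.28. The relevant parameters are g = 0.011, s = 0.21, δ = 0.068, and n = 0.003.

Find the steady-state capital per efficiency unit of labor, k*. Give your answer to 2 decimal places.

Steady state requires s·f(k) = (n + g + δ)·k, i.e. s·k^α = (n + g + δ)·k.
Dividing both sides by k: k^(1−α) = s / (n + g + δ).
k^0.72 = 0.21 / (0.003 + 0.011 + 0.068) = 0.21 / 0.082 = 2.5610
k* = 2.5610^(1/0.72) ≈ 3.6918

k* = 3.69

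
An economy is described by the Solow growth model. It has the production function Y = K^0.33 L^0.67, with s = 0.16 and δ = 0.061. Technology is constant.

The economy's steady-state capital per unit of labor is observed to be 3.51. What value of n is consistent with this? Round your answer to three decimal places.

n ≈ 0.008

At the steady state, Δk = 0, so s·k^α = (n + δ)·k.
So s / (n + δ) = (k*)^(1−α) = 3.51^0.67 = 2.3193.
Therefore n + δ = s / 2.3193 = 0.16 / 2.3193 = 0.0690, so n = 0.0690 − 0.061 = 0.0080.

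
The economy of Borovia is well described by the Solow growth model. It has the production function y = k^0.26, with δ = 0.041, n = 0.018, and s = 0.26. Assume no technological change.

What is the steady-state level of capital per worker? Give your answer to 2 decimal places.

Steady state requires s·f(k) = (n + δ)·k, i.e. s·k^α = (n + δ)·k.
Rearranging, k^(1−α) = s / (n + δ).
k^0.74 = 0.26 / (0.018 + 0.041) = 0.26 / 0.059 = 4.4068
k* = 4.4068^(1/0.74) ≈ 7.4206

k* = 7.42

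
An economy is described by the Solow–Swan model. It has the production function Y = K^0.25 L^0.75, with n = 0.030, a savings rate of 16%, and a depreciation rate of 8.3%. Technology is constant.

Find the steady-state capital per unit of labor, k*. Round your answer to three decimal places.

k* ≈ 1.590

In steady state, investment equals break-even investment: s·k^α = (n + δ)·k.
Dividing both sides by k: k^(1−α) = s / (n + δ).
k^0.75 = 0.16 / (0.030 + 0.083) = 0.16 / 0.113 = 1.4159
k* = 1.4159^(1/0.75) ≈ 1.5899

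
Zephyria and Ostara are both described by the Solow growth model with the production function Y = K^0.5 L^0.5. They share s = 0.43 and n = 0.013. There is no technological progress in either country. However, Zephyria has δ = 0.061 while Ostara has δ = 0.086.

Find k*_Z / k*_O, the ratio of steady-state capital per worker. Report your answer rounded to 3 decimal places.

k*_Z / k*_O ≈ 1.790

Steady-state k* = [s/(n + δ)]^(1/(1−α)), so the ratio is [ (s_Z/(n + δ)_Z) / (s_O/(n + δ)_O) ]^2.
s_Z/(n + δ)_Z = 0.43/0.074 = 5.8108; s_O/(n + δ)_O = 0.43/0.099 = 4.3434.
Ratio = (5.8108/4.3434)^2 = 1.3378^2 ≈ 1.7897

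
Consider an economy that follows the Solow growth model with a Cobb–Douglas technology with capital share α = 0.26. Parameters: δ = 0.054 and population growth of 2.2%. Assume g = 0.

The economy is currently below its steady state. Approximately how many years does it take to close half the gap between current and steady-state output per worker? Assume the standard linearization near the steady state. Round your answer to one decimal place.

t_½ ≈ 12.3 years

Near the steady state the convergence rate is λ = (1 − α)(n + δ).
λ = (1 − 0.26) × 0.076 = 0.74 × 0.076 = 0.05624
Half-life = ln 2 / λ = 0.6931 / 0.05624 ≈ 12.32 years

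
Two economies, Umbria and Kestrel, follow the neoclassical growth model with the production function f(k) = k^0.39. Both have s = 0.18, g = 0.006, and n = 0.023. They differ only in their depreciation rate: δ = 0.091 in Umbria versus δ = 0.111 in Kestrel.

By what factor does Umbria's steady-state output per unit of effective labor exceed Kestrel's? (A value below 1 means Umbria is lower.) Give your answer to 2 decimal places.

Steady-state y* = [s/(n + g + δ)]^(α/(1−α)), so the ratio is [ (s_U/(n + g + δ)_U) / (s_K/(n + g + δ)_K) ]^0.6393.
s_U/(n + g + δ)_U = 0.18/0.120 = 1.5000; s_K/(n + g + δ)_K = 0.18/0.140 = 1.2857.
Ratio = (1.5000/1.2857)^0.6393 = 1.1667^0.6393 ≈ 1.1036

y*_U / y*_K ≈ 1.10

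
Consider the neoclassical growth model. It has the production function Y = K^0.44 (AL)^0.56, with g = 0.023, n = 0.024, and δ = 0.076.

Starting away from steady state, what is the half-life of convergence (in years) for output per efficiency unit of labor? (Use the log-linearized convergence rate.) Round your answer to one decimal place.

t_½ ≈ 10.1 years

Near the steady state the convergence rate is λ = (1 − α)(n + g + δ).
λ = (1 − 0.44) × 0.123 = 0.56 × 0.123 = 0.06888
Half-life = ln 2 / λ = 0.6931 / 0.06888 ≈ 10.06 years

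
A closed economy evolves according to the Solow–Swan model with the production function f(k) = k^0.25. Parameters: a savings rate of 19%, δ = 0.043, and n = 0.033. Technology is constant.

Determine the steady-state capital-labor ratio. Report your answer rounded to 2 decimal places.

k* = 3.39

At the steady state, Δk = 0, so s·k^α = (n + δ)·k.
Dividing both sides by k: k^(1−α) = s / (n + δ).
k^0.75 = 0.19 / (0.033 + 0.043) = 0.19 / 0.076 = 2.5000
k* = 2.5000^(1/0.75) ≈ 3.3930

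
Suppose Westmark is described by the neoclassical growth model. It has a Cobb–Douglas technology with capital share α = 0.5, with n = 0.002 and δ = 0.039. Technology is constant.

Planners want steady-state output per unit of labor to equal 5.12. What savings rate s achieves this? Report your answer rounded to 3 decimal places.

Steady state requires s·f(k) = (n + δ)·k, i.e. s·k^α = (n + δ)·k.
Since y* = [s/(n + δ)]^(α/(1−α)), we have s/(n + δ) = (y*)^((1−α)/α) = 5.12^1 = 5.1200.
Therefore s = 5.1200 × (n + δ) = 5.1200 × 0.041 = 0.2099.

s ≈ 0.210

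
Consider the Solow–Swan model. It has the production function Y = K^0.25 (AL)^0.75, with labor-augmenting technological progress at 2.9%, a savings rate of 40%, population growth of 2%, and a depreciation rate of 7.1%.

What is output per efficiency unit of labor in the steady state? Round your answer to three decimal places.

y* ≈ 1.494

In steady state, investment equals break-even investment: s·k^α = (n + g + δ)·k.
Rearranging, k^(1−α) = s / (n + g + δ).
k^0.75 = 0.40 / (0.020 + 0.029 + 0.071) = 0.40 / 0.120 = 3.3333
k* = 3.3333^(1/0.75) ≈ 4.9793
y* = (k*)^α = 4.9793^0.25 ≈ 1.4938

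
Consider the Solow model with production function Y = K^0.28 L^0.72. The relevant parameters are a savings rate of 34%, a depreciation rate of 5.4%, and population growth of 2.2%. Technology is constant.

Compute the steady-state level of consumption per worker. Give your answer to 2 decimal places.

At the steady state, Δk = 0, so s·k^α = (n + δ)·k.
Rearranging, k^(1−α) = s / (n + δ).
k^0.72 = 0.34 / (0.022 + 0.054) = 0.34 / 0.076 = 4.4737
k* = 4.4737^(1/0.72) ≈ 8.0113
y* = (k*)^α = 8.0113^0.28 ≈ 1.7908
c* = (1 − s)·y* = (1 − 0.34) × 1.7908 ≈ 1.1819

c* ≈ 1.18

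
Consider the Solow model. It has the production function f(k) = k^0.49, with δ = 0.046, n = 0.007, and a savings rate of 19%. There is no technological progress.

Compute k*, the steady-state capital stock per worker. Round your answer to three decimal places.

k* = 12.224

In steady state, investment equals break-even investment: s·k^α = (n + δ)·k.
Dividing both sides by k: k^(1−α) = s / (n + δ).
k^0.51 = 0.19 / (0.007 + 0.046) = 0.19 / 0.053 = 3.5849
k* = 3.5849^(1/0.51) ≈ 12.2239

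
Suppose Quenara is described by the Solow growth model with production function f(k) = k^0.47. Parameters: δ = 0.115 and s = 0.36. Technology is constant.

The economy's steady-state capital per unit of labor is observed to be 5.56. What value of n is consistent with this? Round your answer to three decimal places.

At the steady state, Δk = 0, so s·k^α = (n + δ)·k.
So s / (n + δ) = (k*)^(1−α) = 5.56^0.53 = 2.4825.
Therefore n + δ = s / 2.4825 = 0.36 / 2.4825 = 0.1450, so n = 0.1450 − 0.115 = 0.0300.

n ≈ 0.030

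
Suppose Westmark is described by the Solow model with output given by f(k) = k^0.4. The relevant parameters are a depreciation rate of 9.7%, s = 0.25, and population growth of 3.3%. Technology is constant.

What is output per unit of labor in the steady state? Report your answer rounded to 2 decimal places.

In steady state, investment equals break-even investment: s·k^α = (n + δ)·k.
Rearranging, k^(1−α) = s / (n + δ).
k^0.6 = 0.25 / (0.033 + 0.097) = 0.25 / 0.130 = 1.9231
k* = 1.9231^(1/0.6) ≈ 2.9740
y* = (k*)^α = 2.9740^0.4 ≈ 1.5465

y* = 1.55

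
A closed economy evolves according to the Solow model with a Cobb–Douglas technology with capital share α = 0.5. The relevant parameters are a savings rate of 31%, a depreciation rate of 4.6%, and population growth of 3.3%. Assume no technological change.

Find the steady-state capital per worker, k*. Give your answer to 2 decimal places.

k* = 15.40

Steady state requires s·f(k) = (n + δ)·k, i.e. s·k^α = (n + δ)·k.
Dividing both sides by k: k^(1−α) = s / (n + δ).
k^0.5 = 0.31 / (0.033 + 0.046) = 0.31 / 0.079 = 3.9241
k* = 3.9241^(1/0.5) ≈ 15.3986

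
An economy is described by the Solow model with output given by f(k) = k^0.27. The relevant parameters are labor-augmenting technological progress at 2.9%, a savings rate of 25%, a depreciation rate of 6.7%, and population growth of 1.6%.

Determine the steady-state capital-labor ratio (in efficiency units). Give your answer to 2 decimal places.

Steady state requires s·f(k) = (n + g + δ)·k, i.e. s·k^α = (n + g + δ)·k.
Rearranging, k^(1−α) = s / (n + g + δ).
k^0.73 = 0.25 / (0.016 + 0.029 + 0.067) = 0.25 / 0.112 = 2.2321
k* = 2.2321^(1/0.73) ≈ 3.0039

k* = 3.00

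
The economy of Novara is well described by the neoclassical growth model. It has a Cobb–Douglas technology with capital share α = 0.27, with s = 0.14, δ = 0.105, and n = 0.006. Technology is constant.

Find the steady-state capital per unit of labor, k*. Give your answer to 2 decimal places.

k* ≈ 1.37

In steady state, investment equals break-even investment: s·k^α = (n + δ)·k.
Rearranging, k^(1−α) = s / (n + δ).
k^0.73 = 0.14 / (0.006 + 0.105) = 0.14 / 0.111 = 1.2613
k* = 1.2613^(1/0.73) ≈ 1.3744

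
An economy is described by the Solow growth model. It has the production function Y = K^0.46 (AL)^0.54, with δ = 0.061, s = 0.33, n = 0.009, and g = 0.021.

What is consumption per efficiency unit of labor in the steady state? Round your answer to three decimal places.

At the steady state, Δk = 0, so s·k^α = (n + g + δ)·k.
Rearranging, k^(1−α) = s / (n + g + δ).
k^0.54 = 0.33 / (0.009 + 0.021 + 0.061) = 0.33 / 0.091 = 3.6264
k* = 3.6264^(1/0.54) ≈ 10.8659
y* = (k*)^α = 10.8659^0.46 ≈ 2.9963
c* = (1 − s)·y* = (1 − 0.33) × 2.9963 ≈ 2.0075

c* = 2.008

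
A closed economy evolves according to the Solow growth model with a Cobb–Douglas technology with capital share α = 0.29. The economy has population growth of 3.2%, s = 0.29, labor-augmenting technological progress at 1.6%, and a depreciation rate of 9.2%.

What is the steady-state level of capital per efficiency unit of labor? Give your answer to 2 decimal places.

In steady state, investment equals break-even investment: s·k^α = (n + g + δ)·k.
Dividing both sides by k: k^(1−α) = s / (n + g + δ).
k^0.71 = 0.29 / (0.032 + 0.016 + 0.092) = 0.29 / 0.140 = 2.0714
k* = 2.0714^(1/0.71) ≈ 2.7890

k* = 2.79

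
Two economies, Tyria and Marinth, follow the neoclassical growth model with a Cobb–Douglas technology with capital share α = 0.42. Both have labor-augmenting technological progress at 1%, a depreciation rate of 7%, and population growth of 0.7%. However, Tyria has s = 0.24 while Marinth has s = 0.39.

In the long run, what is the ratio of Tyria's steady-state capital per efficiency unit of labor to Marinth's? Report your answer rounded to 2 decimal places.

ratio ≈ 0.43

Steady-state k* = [s/(n + g + δ)]^(1/(1−α)), so the ratio is [ (s_T/(n + g + δ)_T) / (s_M/(n + g + δ)_M) ]^1.7241.
s_T/(n + g + δ)_T = 0.24/0.087 = 2.7586; s_M/(n + g + δ)_M = 0.39/0.087 = 4.4828.
Ratio = (2.7586/4.4828)^1.7241 = 0.6154^1.7241 ≈ 0.4330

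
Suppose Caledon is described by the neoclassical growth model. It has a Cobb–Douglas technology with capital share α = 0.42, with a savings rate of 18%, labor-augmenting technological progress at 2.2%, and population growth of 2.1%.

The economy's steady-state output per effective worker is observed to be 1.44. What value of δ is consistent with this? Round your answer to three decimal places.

δ ≈ 0.066

At the steady state, Δk = 0, so s·k^α = (n + g + δ)·k.
Since y* = [s/(n + g + δ)]^(α/(1−α)), we have s/(n + g + δ) = (y*)^((1−α)/α) = 1.44^1.381 = 1.6546.
Therefore n + g + δ = s / 1.6546 = 0.18 / 1.6546 = 0.1088, so δ = 0.1088 − 0.043 = 0.0658.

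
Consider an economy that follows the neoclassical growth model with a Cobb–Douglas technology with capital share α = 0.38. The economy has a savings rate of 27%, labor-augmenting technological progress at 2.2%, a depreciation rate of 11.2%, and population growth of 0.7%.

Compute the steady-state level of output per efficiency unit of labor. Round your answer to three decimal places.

y* = 1.489

In steady state, investment equals break-even investment: s·k^α = (n + g + δ)·k.
Dividing both sides by k: k^(1−α) = s / (n + g + δ).
k^0.62 = 0.27 / (0.007 + 0.022 + 0.112) = 0.27 / 0.141 = 1.9149
k* = 1.9149^(1/0.62) ≈ 2.8515
y* = (k*)^α = 2.8515^0.38 ≈ 1.4891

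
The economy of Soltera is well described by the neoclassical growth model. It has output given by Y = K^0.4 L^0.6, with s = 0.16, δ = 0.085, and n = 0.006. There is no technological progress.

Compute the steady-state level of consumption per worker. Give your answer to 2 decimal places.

At the steady state, Δk = 0, so s·k^α = (n + δ)·k.
Rearranging, k^(1−α) = s / (n + δ).
k^0.6 = 0.16 / (0.006 + 0.085) = 0.16 / 0.091 = 1.7582
k* = 1.7582^(1/0.6) ≈ 2.5612
y* = (k*)^α = 2.5612^0.4 ≈ 1.4567
c* = (1 − s)·y* = (1 − 0.16) × 1.4567 ≈ 1.2236

c* ≈ 1.22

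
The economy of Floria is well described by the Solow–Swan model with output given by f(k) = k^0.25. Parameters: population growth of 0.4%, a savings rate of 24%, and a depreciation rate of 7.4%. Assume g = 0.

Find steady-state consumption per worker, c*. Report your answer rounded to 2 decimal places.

At the steady state, Δk = 0, so s·k^α = (n + δ)·k.
Rearranging, k^(1−α) = s / (n + δ).
k^0.75 = 0.24 / (0.004 + 0.074) = 0.24 / 0.078 = 3.0769
k* = 3.0769^(1/0.75) ≈ 4.4753
y* = (k*)^α = 4.4753^0.25 ≈ 1.4545
c* = (1 − s)·y* = (1 − 0.24) × 1.4545 ≈ 1.1054

c* = 1.11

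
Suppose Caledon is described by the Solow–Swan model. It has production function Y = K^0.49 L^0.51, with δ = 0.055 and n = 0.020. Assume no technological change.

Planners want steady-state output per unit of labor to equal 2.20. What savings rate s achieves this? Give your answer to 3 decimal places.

Steady state requires s·f(k) = (n + δ)·k, i.e. s·k^α = (n + δ)·k.
Since y* = [s/(n + δ)]^(α/(1−α)), we have s/(n + δ) = (y*)^((1−α)/α) = 2.20^1.0408 = 2.2719.
Therefore s = 2.2719 × (n + δ) = 2.2719 × 0.075 = 0.1704.

s ≈ 0.170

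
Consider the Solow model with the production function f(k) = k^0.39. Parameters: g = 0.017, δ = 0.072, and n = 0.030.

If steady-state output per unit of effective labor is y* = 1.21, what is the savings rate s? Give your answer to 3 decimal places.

In steady state, investment equals break-even investment: s·k^α = (n + g + δ)·k.
Since y* = [s/(n + g + δ)]^(α/(1−α)), we have s/(n + g + δ) = (y*)^((1−α)/α) = 1.21^1.5641 = 1.3474.
Therefore s = 1.3474 × (n + g + δ) = 1.3474 × 0.119 = 0.1603.

s ≈ 0.160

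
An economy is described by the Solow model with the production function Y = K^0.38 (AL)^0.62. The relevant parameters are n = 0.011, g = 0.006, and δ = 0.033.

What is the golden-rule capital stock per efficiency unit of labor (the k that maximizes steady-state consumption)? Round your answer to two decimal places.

k_gold ≈ 26.34

The golden rule sets f'(k) = n + g + δ, i.e. α·k^(α−1) = n + g + δ.
So k^(1−α) = α / (n + g + δ) = 0.38 / 0.050 = 7.6000.
k_gold = 7.6000^(1/0.62) ≈ 26.3431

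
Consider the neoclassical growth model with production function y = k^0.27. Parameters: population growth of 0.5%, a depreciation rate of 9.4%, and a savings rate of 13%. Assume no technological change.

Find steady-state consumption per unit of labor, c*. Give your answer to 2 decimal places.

c* = 0.96

Steady state requires s·f(k) = (n + δ)·k, i.e. s·k^α = (n + δ)·k.
Rearranging, k^(1−α) = s / (n + δ).
k^0.73 = 0.13 / (0.005 + 0.094) = 0.13 / 0.099 = 1.3131
k* = 1.3131^(1/0.73) ≈ 1.4523
y* = (k*)^α = 1.4523^0.27 ≈ 1.1060
c* = (1 − s)·y* = (1 − 0.13) × 1.1060 ≈ 0.9622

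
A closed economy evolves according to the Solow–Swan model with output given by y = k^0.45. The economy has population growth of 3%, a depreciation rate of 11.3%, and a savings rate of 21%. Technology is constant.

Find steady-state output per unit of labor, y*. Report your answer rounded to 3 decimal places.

At the steady state, Δk = 0, so s·k^α = (n + δ)·k.
Dividing both sides by k: k^(1−α) = s / (n + δ).
k^0.55 = 0.21 / (0.030 + 0.113) = 0.21 / 0.143 = 1.4685
k* = 1.4685^(1/0.55) ≈ 2.0110
y* = (k*)^α = 2.0110^0.45 ≈ 1.3694

y* ≈ 1.369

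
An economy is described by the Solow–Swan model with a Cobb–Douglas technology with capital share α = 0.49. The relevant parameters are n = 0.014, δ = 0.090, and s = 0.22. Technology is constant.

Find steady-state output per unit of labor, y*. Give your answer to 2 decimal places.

In steady state, investment equals break-even investment: s·k^α = (n + δ)·k.
Dividing both sides by k: k^(1−α) = s / (n + δ).
k^0.51 = 0.22 / (0.014 + 0.090) = 0.22 / 0.104 = 2.1154
k* = 2.1154^(1/0.51) ≈ 4.3453
y* = (k*)^α = 4.3453^0.49 ≈ 2.0541

y* ≈ 2.05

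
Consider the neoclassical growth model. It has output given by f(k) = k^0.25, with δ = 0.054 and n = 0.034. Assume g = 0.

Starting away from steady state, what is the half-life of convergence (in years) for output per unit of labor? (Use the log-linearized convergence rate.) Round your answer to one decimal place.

Near the steady state the convergence rate is λ = (1 − α)(n + δ).
λ = (1 − 0.25) × 0.088 = 0.75 × 0.088 = 0.0660
Half-life = ln 2 / λ = 0.6931 / 0.0660 ≈ 10.50 years

t_½ ≈ 10.5 years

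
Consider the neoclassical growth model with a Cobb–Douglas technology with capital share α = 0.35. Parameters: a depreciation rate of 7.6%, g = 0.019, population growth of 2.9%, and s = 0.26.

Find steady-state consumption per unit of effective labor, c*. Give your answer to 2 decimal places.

c* = 1.10

In steady state, investment equals break-even investment: s·k^α = (n + g + δ)·k.
Rearranging, k^(1−α) = s / (n + g + δ).
k^0.65 = 0.26 / (0.029 + 0.019 + 0.076) = 0.26 / 0.124 = 2.0968
k* = 2.0968^(1/0.65) ≈ 3.1239
y* = (k*)^α = 3.1239^0.35 ≈ 1.4899
c* = (1 − s)·y* = (1 − 0.26) × 1.4899 ≈ 1.1025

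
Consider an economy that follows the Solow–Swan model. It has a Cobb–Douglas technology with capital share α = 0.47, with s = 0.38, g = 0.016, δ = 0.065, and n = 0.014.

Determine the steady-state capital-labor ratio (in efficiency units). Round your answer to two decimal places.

k* = 13.68

At the steady state, Δk = 0, so s·k^α = (n + g + δ)·k.
Rearranging, k^(1−α) = s / (n + g + δ).
k^0.53 = 0.38 / (0.014 + 0.016 + 0.065) = 0.38 / 0.095 = 4.0000
k* = 4.0000^(1/0.53) ≈ 13.6761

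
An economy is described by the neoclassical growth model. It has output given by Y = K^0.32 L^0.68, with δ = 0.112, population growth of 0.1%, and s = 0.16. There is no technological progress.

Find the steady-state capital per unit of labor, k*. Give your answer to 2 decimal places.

k* ≈ 1.67

Steady state requires s·f(k) = (n + δ)·k, i.e. s·k^α = (n + δ)·k.
Dividing both sides by k: k^(1−α) = s / (n + δ).
k^0.68 = 0.16 / (0.001 + 0.112) = 0.16 / 0.113 = 1.4159
k* = 1.4159^(1/0.68) ≈ 1.6677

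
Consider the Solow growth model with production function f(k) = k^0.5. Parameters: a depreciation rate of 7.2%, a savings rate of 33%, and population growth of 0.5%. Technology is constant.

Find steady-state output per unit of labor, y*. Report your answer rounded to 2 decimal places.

y* = 4.29

At the steady state, Δk = 0, so s·k^α = (n + δ)·k.
Rearranging, k^(1−α) = s / (n + δ).
k^0.5 = 0.33 / (0.005 + 0.072) = 0.33 / 0.077 = 4.2857
k* = 4.2857^(1/0.5) ≈ 18.3672
y* = (k*)^α = 18.3672^0.5 ≈ 4.2857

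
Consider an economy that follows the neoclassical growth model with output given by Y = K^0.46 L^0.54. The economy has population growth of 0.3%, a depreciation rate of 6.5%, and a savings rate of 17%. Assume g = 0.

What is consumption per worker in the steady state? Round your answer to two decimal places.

c* = 1.81

At the steady state, Δk = 0, so s·k^α = (n + δ)·k.
Dividing both sides by k: k^(1−α) = s / (n + δ).
k^0.54 = 0.17 / (0.003 + 0.065) = 0.17 / 0.068 = 2.5000
k* = 2.5000^(1/0.54) ≈ 5.4566
y* = (k*)^α = 5.4566^0.46 ≈ 2.1827
c* = (1 − s)·y* = (1 − 0.17) × 2.1827 ≈ 1.8116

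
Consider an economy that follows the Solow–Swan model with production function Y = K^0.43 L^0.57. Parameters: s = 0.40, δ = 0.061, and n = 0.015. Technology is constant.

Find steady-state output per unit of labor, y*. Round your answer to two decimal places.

At the steady state, Δk = 0, so s·k^α = (n + δ)·k.
Dividing both sides by k: k^(1−α) = s / (n + δ).
k^0.57 = 0.40 / (0.015 + 0.061) = 0.40 / 0.076 = 5.2632
k* = 5.2632^(1/0.57) ≈ 18.4226
y* = (k*)^α = 18.4226^0.43 ≈ 3.5003

y* = 3.50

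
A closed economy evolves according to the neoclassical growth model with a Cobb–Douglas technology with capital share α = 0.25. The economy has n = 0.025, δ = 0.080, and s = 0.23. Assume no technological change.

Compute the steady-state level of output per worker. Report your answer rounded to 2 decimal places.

At the steady state, Δk = 0, so s·k^α = (n + δ)·k.
Dividing both sides by k: k^(1−α) = s / (n + δ).
k^0.75 = 0.23 / (0.025 + 0.080) = 0.23 / 0.105 = 2.1905
k* = 2.1905^(1/0.75) ≈ 2.8448
y* = (k*)^α = 2.8448^0.25 ≈ 1.2987

y* = 1.30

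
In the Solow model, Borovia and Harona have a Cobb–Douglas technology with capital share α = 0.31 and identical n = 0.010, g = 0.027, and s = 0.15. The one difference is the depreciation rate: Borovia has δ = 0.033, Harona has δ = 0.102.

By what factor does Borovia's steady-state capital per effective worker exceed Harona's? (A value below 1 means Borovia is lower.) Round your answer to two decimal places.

Steady-state k* = [s/(n + g + δ)]^(1/(1−α)), so the ratio is [ (s_B/(n + g + δ)_B) / (s_H/(n + g + δ)_H) ]^1.4493.
s_B/(n + g + δ)_B = 0.15/0.070 = 2.1429; s_H/(n + g + δ)_H = 0.15/0.139 = 1.0791.
Ratio = (2.1429/1.0791)^1.4493 = 1.9858^1.4493 ≈ 2.7027

k*_B / k*_H ≈ 2.70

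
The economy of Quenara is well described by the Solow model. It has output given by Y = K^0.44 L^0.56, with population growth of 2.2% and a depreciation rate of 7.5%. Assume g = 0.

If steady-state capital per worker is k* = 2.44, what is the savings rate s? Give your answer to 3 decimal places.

s ≈ 0.160

Steady state requires s·f(k) = (n + δ)·k, i.e. s·k^α = (n + δ)·k.
So s / (n + δ) = (k*)^(1−α) = 2.44^0.56 = 1.6479.
Therefore s = 1.6479 × (n + δ) = 1.6479 × 0.097 = 0.1598.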